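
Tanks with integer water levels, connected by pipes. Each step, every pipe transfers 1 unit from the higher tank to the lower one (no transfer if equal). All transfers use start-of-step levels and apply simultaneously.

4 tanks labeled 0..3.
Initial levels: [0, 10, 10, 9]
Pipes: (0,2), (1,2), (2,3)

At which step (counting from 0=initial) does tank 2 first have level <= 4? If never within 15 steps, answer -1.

Step 1: flows [2->0,1=2,2->3] -> levels [1 10 8 10]
Step 2: flows [2->0,1->2,3->2] -> levels [2 9 9 9]
Step 3: flows [2->0,1=2,2=3] -> levels [3 9 8 9]
Step 4: flows [2->0,1->2,3->2] -> levels [4 8 9 8]
Step 5: flows [2->0,2->1,2->3] -> levels [5 9 6 9]
Step 6: flows [2->0,1->2,3->2] -> levels [6 8 7 8]
Step 7: flows [2->0,1->2,3->2] -> levels [7 7 8 7]
Step 8: flows [2->0,2->1,2->3] -> levels [8 8 5 8]
Step 9: flows [0->2,1->2,3->2] -> levels [7 7 8 7]
  -> period-2 cycle (repeats step 7); tank 2 never drops to <=4
Tank 2 never reaches <=4 within 15 steps

Answer: -1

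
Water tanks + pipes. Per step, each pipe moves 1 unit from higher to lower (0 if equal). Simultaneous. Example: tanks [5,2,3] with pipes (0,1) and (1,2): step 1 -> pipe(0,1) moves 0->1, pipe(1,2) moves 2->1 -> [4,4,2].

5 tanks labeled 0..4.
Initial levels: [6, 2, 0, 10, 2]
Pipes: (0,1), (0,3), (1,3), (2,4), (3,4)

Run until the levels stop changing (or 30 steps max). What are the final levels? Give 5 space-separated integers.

Step 1: flows [0->1,3->0,3->1,4->2,3->4] -> levels [6 4 1 7 2]
Step 2: flows [0->1,3->0,3->1,4->2,3->4] -> levels [6 6 2 4 2]
Step 3: flows [0=1,0->3,1->3,2=4,3->4] -> levels [5 5 2 5 3]
Step 4: flows [0=1,0=3,1=3,4->2,3->4] -> levels [5 5 3 4 3]
Step 5: flows [0=1,0->3,1->3,2=4,3->4] -> levels [4 4 3 5 4]
Step 6: flows [0=1,3->0,3->1,4->2,3->4] -> levels [5 5 4 2 4]
Step 7: flows [0=1,0->3,1->3,2=4,4->3] -> levels [4 4 4 5 3]
Step 8: flows [0=1,3->0,3->1,2->4,3->4] -> levels [5 5 3 2 5]
Step 9: flows [0=1,0->3,1->3,4->2,4->3] -> levels [4 4 4 5 3]
  -> period-2 cycle: step 9 state = step 7 state; never stabilizes
  -> state at step 30: (30-7) mod 2 = 1, same as step 8 -> [5 5 3 2 5]

Answer: 5 5 3 2 5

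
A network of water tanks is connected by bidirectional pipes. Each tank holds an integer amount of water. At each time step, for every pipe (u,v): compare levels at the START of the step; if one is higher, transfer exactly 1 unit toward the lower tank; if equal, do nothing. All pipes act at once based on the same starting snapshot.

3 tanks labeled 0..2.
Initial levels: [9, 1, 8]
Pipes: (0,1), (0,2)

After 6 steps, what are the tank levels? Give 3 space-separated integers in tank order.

Answer: 6 6 6

Derivation:
Step 1: flows [0->1,0->2] -> levels [7 2 9]
Step 2: flows [0->1,2->0] -> levels [7 3 8]
Step 3: flows [0->1,2->0] -> levels [7 4 7]
Step 4: flows [0->1,0=2] -> levels [6 5 7]
Step 5: flows [0->1,2->0] -> levels [6 6 6]
Step 6: flows [0=1,0=2] -> levels [6 6 6]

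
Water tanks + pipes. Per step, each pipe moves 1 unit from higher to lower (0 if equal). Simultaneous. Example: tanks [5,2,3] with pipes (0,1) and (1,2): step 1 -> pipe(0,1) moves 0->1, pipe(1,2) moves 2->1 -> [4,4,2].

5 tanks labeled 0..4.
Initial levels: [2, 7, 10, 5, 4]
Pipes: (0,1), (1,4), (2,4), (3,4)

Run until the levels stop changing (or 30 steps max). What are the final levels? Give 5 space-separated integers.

Answer: 6 4 6 5 7

Derivation:
Step 1: flows [1->0,1->4,2->4,3->4] -> levels [3 5 9 4 7]
Step 2: flows [1->0,4->1,2->4,4->3] -> levels [4 5 8 5 6]
Step 3: flows [1->0,4->1,2->4,4->3] -> levels [5 5 7 6 5]
Step 4: flows [0=1,1=4,2->4,3->4] -> levels [5 5 6 5 7]
Step 5: flows [0=1,4->1,4->2,4->3] -> levels [5 6 7 6 4]
Step 6: flows [1->0,1->4,2->4,3->4] -> levels [6 4 6 5 7]
Step 7: flows [0->1,4->1,4->2,4->3] -> levels [5 6 7 6 4]
  -> period-2 cycle: step 7 state = step 5 state; never stabilizes
  -> state at step 30: (30-5) mod 2 = 1, same as step 6 -> [6 4 6 5 7]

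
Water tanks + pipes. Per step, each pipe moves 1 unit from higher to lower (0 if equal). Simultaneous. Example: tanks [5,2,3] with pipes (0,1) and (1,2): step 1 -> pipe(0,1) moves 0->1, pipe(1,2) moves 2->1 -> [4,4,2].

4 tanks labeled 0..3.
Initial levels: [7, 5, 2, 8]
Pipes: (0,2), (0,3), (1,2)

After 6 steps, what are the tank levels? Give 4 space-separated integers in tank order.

Answer: 5 5 6 6

Derivation:
Step 1: flows [0->2,3->0,1->2] -> levels [7 4 4 7]
Step 2: flows [0->2,0=3,1=2] -> levels [6 4 5 7]
Step 3: flows [0->2,3->0,2->1] -> levels [6 5 5 6]
Step 4: flows [0->2,0=3,1=2] -> levels [5 5 6 6]
Step 5: flows [2->0,3->0,2->1] -> levels [7 6 4 5]
Step 6: flows [0->2,0->3,1->2] -> levels [5 5 6 6]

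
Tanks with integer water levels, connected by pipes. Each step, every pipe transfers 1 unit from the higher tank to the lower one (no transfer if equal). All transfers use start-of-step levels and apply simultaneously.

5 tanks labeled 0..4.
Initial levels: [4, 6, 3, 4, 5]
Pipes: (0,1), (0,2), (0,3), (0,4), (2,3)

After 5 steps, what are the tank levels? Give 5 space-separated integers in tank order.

Step 1: flows [1->0,0->2,0=3,4->0,3->2] -> levels [5 5 5 3 4]
Step 2: flows [0=1,0=2,0->3,0->4,2->3] -> levels [3 5 4 5 5]
Step 3: flows [1->0,2->0,3->0,4->0,3->2] -> levels [7 4 4 3 4]
Step 4: flows [0->1,0->2,0->3,0->4,2->3] -> levels [3 5 4 5 5]
  -> period-2 cycle: step 4 state = step 2 state
  -> state at step 5: (5-2) mod 2 = 1, same as step 3 -> [7 4 4 3 4]

Answer: 7 4 4 3 4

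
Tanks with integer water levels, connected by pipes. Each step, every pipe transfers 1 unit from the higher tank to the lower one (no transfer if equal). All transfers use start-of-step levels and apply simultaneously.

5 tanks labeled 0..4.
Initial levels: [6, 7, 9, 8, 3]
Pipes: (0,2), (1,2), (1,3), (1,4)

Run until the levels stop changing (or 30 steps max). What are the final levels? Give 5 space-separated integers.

Answer: 7 5 8 7 6

Derivation:
Step 1: flows [2->0,2->1,3->1,1->4] -> levels [7 8 7 7 4]
Step 2: flows [0=2,1->2,1->3,1->4] -> levels [7 5 8 8 5]
Step 3: flows [2->0,2->1,3->1,1=4] -> levels [8 7 6 7 5]
Step 4: flows [0->2,1->2,1=3,1->4] -> levels [7 5 8 7 6]
Step 5: flows [2->0,2->1,3->1,4->1] -> levels [8 8 6 6 5]
Step 6: flows [0->2,1->2,1->3,1->4] -> levels [7 5 8 7 6]
  -> period-2 cycle: step 6 state = step 4 state; never stabilizes
  -> state at step 30: (30-4) mod 2 = 0, same as step 4 -> [7 5 8 7 6]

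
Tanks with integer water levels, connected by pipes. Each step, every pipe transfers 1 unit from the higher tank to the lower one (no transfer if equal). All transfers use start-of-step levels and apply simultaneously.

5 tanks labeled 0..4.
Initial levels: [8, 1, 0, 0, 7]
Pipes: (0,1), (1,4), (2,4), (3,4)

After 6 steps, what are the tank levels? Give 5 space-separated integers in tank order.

Answer: 4 3 2 2 5

Derivation:
Step 1: flows [0->1,4->1,4->2,4->3] -> levels [7 3 1 1 4]
Step 2: flows [0->1,4->1,4->2,4->3] -> levels [6 5 2 2 1]
Step 3: flows [0->1,1->4,2->4,3->4] -> levels [5 5 1 1 4]
Step 4: flows [0=1,1->4,4->2,4->3] -> levels [5 4 2 2 3]
Step 5: flows [0->1,1->4,4->2,4->3] -> levels [4 4 3 3 2]
Step 6: flows [0=1,1->4,2->4,3->4] -> levels [4 3 2 2 5]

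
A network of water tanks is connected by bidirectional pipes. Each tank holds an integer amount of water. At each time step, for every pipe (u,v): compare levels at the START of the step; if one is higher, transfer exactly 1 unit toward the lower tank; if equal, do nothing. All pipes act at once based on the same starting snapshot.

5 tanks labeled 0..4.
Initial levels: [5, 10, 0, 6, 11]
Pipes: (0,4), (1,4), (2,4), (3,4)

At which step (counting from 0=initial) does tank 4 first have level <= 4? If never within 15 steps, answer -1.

Answer: 6

Derivation:
Step 1: flows [4->0,4->1,4->2,4->3] -> levels [6 11 1 7 7]
Step 2: flows [4->0,1->4,4->2,3=4] -> levels [7 10 2 7 6]
Step 3: flows [0->4,1->4,4->2,3->4] -> levels [6 9 3 6 8]
Step 4: flows [4->0,1->4,4->2,4->3] -> levels [7 8 4 7 6]
Step 5: flows [0->4,1->4,4->2,3->4] -> levels [6 7 5 6 8]
Step 6: flows [4->0,4->1,4->2,4->3] -> levels [7 8 6 7 4]
Tank 4 first reaches <=4 at step 6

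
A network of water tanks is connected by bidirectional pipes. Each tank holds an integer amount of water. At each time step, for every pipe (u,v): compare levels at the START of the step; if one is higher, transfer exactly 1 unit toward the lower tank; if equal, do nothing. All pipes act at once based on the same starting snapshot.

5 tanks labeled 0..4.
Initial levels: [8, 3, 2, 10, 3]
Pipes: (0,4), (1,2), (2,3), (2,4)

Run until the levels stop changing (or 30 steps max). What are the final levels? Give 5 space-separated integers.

Answer: 5 6 3 6 6

Derivation:
Step 1: flows [0->4,1->2,3->2,4->2] -> levels [7 2 5 9 3]
Step 2: flows [0->4,2->1,3->2,2->4] -> levels [6 3 4 8 5]
Step 3: flows [0->4,2->1,3->2,4->2] -> levels [5 4 5 7 5]
Step 4: flows [0=4,2->1,3->2,2=4] -> levels [5 5 5 6 5]
Step 5: flows [0=4,1=2,3->2,2=4] -> levels [5 5 6 5 5]
Step 6: flows [0=4,2->1,2->3,2->4] -> levels [5 6 3 6 6]
Step 7: flows [4->0,1->2,3->2,4->2] -> levels [6 5 6 5 4]
Step 8: flows [0->4,2->1,2->3,2->4] -> levels [5 6 3 6 6]
  -> period-2 cycle: step 8 state = step 6 state; never stabilizes
  -> state at step 30: (30-6) mod 2 = 0, same as step 6 -> [5 6 3 6 6]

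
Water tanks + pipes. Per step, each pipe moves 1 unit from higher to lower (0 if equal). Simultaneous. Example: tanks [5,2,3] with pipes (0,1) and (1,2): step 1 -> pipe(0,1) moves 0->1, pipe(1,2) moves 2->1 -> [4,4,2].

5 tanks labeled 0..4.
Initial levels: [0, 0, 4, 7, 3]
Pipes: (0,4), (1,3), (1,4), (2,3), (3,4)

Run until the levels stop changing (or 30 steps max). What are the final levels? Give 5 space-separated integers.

Answer: 3 4 3 3 1

Derivation:
Step 1: flows [4->0,3->1,4->1,3->2,3->4] -> levels [1 2 5 4 2]
Step 2: flows [4->0,3->1,1=4,2->3,3->4] -> levels [2 3 4 3 2]
Step 3: flows [0=4,1=3,1->4,2->3,3->4] -> levels [2 2 3 3 4]
Step 4: flows [4->0,3->1,4->1,2=3,4->3] -> levels [3 4 3 3 1]
Step 5: flows [0->4,1->3,1->4,2=3,3->4] -> levels [2 2 3 3 4]
  -> period-2 cycle: step 5 state = step 3 state; never stabilizes
  -> state at step 30: (30-3) mod 2 = 1, same as step 4 -> [3 4 3 3 1]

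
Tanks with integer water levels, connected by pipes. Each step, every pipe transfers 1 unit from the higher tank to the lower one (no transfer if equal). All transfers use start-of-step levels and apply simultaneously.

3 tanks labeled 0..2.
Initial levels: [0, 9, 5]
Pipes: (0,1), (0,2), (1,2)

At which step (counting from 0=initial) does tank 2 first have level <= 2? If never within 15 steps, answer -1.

Answer: -1

Derivation:
Step 1: flows [1->0,2->0,1->2] -> levels [2 7 5]
Step 2: flows [1->0,2->0,1->2] -> levels [4 5 5]
Step 3: flows [1->0,2->0,1=2] -> levels [6 4 4]
Step 4: flows [0->1,0->2,1=2] -> levels [4 5 5]
  -> period-2 cycle (repeats step 2); tank 2 never drops to <=2
Tank 2 never reaches <=2 within 15 steps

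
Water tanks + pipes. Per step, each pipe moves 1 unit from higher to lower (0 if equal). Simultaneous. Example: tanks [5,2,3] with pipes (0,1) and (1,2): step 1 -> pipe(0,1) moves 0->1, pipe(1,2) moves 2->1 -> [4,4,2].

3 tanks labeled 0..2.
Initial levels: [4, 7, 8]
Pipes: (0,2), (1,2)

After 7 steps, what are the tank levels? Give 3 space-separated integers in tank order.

Step 1: flows [2->0,2->1] -> levels [5 8 6]
Step 2: flows [2->0,1->2] -> levels [6 7 6]
Step 3: flows [0=2,1->2] -> levels [6 6 7]
Step 4: flows [2->0,2->1] -> levels [7 7 5]
Step 5: flows [0->2,1->2] -> levels [6 6 7]
  -> period-2 cycle: step 5 state = step 3 state
  -> state at step 7: (7-3) mod 2 = 0, same as step 3 -> [6 6 7]

Answer: 6 6 7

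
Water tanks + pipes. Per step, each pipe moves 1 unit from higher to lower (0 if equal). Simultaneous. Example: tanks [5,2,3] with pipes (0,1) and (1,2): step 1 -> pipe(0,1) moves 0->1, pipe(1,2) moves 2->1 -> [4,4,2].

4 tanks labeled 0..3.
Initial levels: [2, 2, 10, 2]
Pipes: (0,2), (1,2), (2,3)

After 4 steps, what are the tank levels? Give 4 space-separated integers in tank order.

Answer: 4 4 4 4

Derivation:
Step 1: flows [2->0,2->1,2->3] -> levels [3 3 7 3]
Step 2: flows [2->0,2->1,2->3] -> levels [4 4 4 4]
Step 3: flows [0=2,1=2,2=3] -> levels [4 4 4 4]
  -> stable; steps 4..4 unchanged -> [4 4 4 4]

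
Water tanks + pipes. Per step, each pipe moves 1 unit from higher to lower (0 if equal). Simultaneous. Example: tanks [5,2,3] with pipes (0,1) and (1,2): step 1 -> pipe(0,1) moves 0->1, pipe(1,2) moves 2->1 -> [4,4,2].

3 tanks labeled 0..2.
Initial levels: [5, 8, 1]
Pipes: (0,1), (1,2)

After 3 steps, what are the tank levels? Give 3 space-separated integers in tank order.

Answer: 5 5 4

Derivation:
Step 1: flows [1->0,1->2] -> levels [6 6 2]
Step 2: flows [0=1,1->2] -> levels [6 5 3]
Step 3: flows [0->1,1->2] -> levels [5 5 4]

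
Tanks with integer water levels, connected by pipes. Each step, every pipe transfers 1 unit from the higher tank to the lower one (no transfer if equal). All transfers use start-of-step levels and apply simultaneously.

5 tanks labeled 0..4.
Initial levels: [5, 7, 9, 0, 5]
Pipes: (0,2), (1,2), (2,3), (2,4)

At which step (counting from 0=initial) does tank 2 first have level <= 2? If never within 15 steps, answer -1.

Step 1: flows [2->0,2->1,2->3,2->4] -> levels [6 8 5 1 6]
Step 2: flows [0->2,1->2,2->3,4->2] -> levels [5 7 7 2 5]
Step 3: flows [2->0,1=2,2->3,2->4] -> levels [6 7 4 3 6]
Step 4: flows [0->2,1->2,2->3,4->2] -> levels [5 6 6 4 5]
Step 5: flows [2->0,1=2,2->3,2->4] -> levels [6 6 3 5 6]
Step 6: flows [0->2,1->2,3->2,4->2] -> levels [5 5 7 4 5]
Step 7: flows [2->0,2->1,2->3,2->4] -> levels [6 6 3 5 6]
  -> period-2 cycle (repeats step 5); tank 2 never drops to <=2
Tank 2 never reaches <=2 within 15 steps

Answer: -1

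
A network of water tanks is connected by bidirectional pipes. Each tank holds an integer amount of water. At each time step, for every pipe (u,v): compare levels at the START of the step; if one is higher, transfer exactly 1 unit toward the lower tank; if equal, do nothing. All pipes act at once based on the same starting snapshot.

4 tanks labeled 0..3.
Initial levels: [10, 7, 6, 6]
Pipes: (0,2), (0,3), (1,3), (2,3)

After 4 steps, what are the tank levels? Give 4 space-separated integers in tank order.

Answer: 8 7 8 6

Derivation:
Step 1: flows [0->2,0->3,1->3,2=3] -> levels [8 6 7 8]
Step 2: flows [0->2,0=3,3->1,3->2] -> levels [7 7 9 6]
Step 3: flows [2->0,0->3,1->3,2->3] -> levels [7 6 7 9]
Step 4: flows [0=2,3->0,3->1,3->2] -> levels [8 7 8 6]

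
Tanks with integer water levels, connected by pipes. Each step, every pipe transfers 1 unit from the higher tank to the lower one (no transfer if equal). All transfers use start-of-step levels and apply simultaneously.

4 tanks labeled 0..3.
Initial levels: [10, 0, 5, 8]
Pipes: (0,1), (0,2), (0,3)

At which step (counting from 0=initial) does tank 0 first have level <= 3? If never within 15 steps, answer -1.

Answer: -1

Derivation:
Step 1: flows [0->1,0->2,0->3] -> levels [7 1 6 9]
Step 2: flows [0->1,0->2,3->0] -> levels [6 2 7 8]
Step 3: flows [0->1,2->0,3->0] -> levels [7 3 6 7]
Step 4: flows [0->1,0->2,0=3] -> levels [5 4 7 7]
Step 5: flows [0->1,2->0,3->0] -> levels [6 5 6 6]
Step 6: flows [0->1,0=2,0=3] -> levels [5 6 6 6]
Step 7: flows [1->0,2->0,3->0] -> levels [8 5 5 5]
Step 8: flows [0->1,0->2,0->3] -> levels [5 6 6 6]
  -> period-2 cycle (repeats step 6); tank 0 never drops to <=3
Tank 0 never reaches <=3 within 15 steps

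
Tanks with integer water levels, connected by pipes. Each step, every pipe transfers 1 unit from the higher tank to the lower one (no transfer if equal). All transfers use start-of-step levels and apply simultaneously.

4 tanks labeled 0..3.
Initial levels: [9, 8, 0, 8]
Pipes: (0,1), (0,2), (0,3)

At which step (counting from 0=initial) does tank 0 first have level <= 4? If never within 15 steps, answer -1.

Answer: 7

Derivation:
Step 1: flows [0->1,0->2,0->3] -> levels [6 9 1 9]
Step 2: flows [1->0,0->2,3->0] -> levels [7 8 2 8]
Step 3: flows [1->0,0->2,3->0] -> levels [8 7 3 7]
Step 4: flows [0->1,0->2,0->3] -> levels [5 8 4 8]
Step 5: flows [1->0,0->2,3->0] -> levels [6 7 5 7]
Step 6: flows [1->0,0->2,3->0] -> levels [7 6 6 6]
Step 7: flows [0->1,0->2,0->3] -> levels [4 7 7 7]
Tank 0 first reaches <=4 at step 7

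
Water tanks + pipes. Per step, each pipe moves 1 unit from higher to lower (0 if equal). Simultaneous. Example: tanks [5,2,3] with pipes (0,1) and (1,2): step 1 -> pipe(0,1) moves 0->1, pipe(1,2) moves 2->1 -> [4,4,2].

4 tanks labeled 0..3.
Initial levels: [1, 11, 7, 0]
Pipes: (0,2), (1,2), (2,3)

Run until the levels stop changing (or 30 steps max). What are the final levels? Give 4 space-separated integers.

Answer: 5 5 4 5

Derivation:
Step 1: flows [2->0,1->2,2->3] -> levels [2 10 6 1]
Step 2: flows [2->0,1->2,2->3] -> levels [3 9 5 2]
Step 3: flows [2->0,1->2,2->3] -> levels [4 8 4 3]
Step 4: flows [0=2,1->2,2->3] -> levels [4 7 4 4]
Step 5: flows [0=2,1->2,2=3] -> levels [4 6 5 4]
Step 6: flows [2->0,1->2,2->3] -> levels [5 5 4 5]
Step 7: flows [0->2,1->2,3->2] -> levels [4 4 7 4]
Step 8: flows [2->0,2->1,2->3] -> levels [5 5 4 5]
  -> period-2 cycle: step 8 state = step 6 state; never stabilizes
  -> state at step 30: (30-6) mod 2 = 0, same as step 6 -> [5 5 4 5]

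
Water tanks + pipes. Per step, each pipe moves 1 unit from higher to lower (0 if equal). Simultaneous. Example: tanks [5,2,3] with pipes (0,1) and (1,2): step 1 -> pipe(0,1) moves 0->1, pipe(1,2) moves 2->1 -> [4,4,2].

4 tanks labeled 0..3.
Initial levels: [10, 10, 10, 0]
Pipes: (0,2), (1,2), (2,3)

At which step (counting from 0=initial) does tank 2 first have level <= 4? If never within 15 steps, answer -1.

Answer: -1

Derivation:
Step 1: flows [0=2,1=2,2->3] -> levels [10 10 9 1]
Step 2: flows [0->2,1->2,2->3] -> levels [9 9 10 2]
Step 3: flows [2->0,2->1,2->3] -> levels [10 10 7 3]
Step 4: flows [0->2,1->2,2->3] -> levels [9 9 8 4]
Step 5: flows [0->2,1->2,2->3] -> levels [8 8 9 5]
Step 6: flows [2->0,2->1,2->3] -> levels [9 9 6 6]
Step 7: flows [0->2,1->2,2=3] -> levels [8 8 8 6]
Step 8: flows [0=2,1=2,2->3] -> levels [8 8 7 7]
Step 9: flows [0->2,1->2,2=3] -> levels [7 7 9 7]
Step 10: flows [2->0,2->1,2->3] -> levels [8 8 6 8]
Step 11: flows [0->2,1->2,3->2] -> levels [7 7 9 7]
  -> period-2 cycle (repeats step 9); tank 2 never drops to <=4
Tank 2 never reaches <=4 within 15 steps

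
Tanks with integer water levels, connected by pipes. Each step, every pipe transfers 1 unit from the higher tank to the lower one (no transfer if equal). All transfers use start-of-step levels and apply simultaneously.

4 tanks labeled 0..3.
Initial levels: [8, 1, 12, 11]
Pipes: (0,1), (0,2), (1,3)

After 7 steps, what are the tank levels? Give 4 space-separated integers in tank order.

Answer: 9 7 8 8

Derivation:
Step 1: flows [0->1,2->0,3->1] -> levels [8 3 11 10]
Step 2: flows [0->1,2->0,3->1] -> levels [8 5 10 9]
Step 3: flows [0->1,2->0,3->1] -> levels [8 7 9 8]
Step 4: flows [0->1,2->0,3->1] -> levels [8 9 8 7]
Step 5: flows [1->0,0=2,1->3] -> levels [9 7 8 8]
Step 6: flows [0->1,0->2,3->1] -> levels [7 9 9 7]
Step 7: flows [1->0,2->0,1->3] -> levels [9 7 8 8]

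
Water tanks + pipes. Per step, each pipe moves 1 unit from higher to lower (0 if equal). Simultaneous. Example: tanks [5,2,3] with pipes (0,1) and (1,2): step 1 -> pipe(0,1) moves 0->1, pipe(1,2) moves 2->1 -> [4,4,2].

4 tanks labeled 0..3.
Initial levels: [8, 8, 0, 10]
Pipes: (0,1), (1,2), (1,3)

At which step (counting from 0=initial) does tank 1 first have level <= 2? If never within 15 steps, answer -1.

Step 1: flows [0=1,1->2,3->1] -> levels [8 8 1 9]
Step 2: flows [0=1,1->2,3->1] -> levels [8 8 2 8]
Step 3: flows [0=1,1->2,1=3] -> levels [8 7 3 8]
Step 4: flows [0->1,1->2,3->1] -> levels [7 8 4 7]
Step 5: flows [1->0,1->2,1->3] -> levels [8 5 5 8]
Step 6: flows [0->1,1=2,3->1] -> levels [7 7 5 7]
Step 7: flows [0=1,1->2,1=3] -> levels [7 6 6 7]
Step 8: flows [0->1,1=2,3->1] -> levels [6 8 6 6]
Step 9: flows [1->0,1->2,1->3] -> levels [7 5 7 7]
Step 10: flows [0->1,2->1,3->1] -> levels [6 8 6 6]
  -> period-2 cycle (repeats step 8); tank 1 never drops to <=2
Tank 1 never reaches <=2 within 15 steps

Answer: -1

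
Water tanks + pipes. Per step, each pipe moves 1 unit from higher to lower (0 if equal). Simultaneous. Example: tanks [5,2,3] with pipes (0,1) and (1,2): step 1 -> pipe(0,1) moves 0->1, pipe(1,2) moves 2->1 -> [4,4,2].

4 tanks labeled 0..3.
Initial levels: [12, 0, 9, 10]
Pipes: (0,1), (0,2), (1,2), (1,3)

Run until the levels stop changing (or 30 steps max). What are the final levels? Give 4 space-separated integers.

Step 1: flows [0->1,0->2,2->1,3->1] -> levels [10 3 9 9]
Step 2: flows [0->1,0->2,2->1,3->1] -> levels [8 6 9 8]
Step 3: flows [0->1,2->0,2->1,3->1] -> levels [8 9 7 7]
Step 4: flows [1->0,0->2,1->2,1->3] -> levels [8 6 9 8]
  -> period-2 cycle: step 4 state = step 2 state; never stabilizes
  -> state at step 30: (30-2) mod 2 = 0, same as step 2 -> [8 6 9 8]

Answer: 8 6 9 8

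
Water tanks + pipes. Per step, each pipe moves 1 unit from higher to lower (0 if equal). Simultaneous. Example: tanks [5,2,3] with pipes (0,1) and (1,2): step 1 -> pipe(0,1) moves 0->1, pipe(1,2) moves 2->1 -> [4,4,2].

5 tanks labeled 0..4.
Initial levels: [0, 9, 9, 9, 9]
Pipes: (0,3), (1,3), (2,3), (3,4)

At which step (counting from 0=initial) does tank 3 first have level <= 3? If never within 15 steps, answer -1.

Answer: -1

Derivation:
Step 1: flows [3->0,1=3,2=3,3=4] -> levels [1 9 9 8 9]
Step 2: flows [3->0,1->3,2->3,4->3] -> levels [2 8 8 10 8]
Step 3: flows [3->0,3->1,3->2,3->4] -> levels [3 9 9 6 9]
Step 4: flows [3->0,1->3,2->3,4->3] -> levels [4 8 8 8 8]
Step 5: flows [3->0,1=3,2=3,3=4] -> levels [5 8 8 7 8]
Step 6: flows [3->0,1->3,2->3,4->3] -> levels [6 7 7 9 7]
Step 7: flows [3->0,3->1,3->2,3->4] -> levels [7 8 8 5 8]
Step 8: flows [0->3,1->3,2->3,4->3] -> levels [6 7 7 9 7]
  -> period-2 cycle (repeats step 6); tank 3 never drops to <=3
Tank 3 never reaches <=3 within 15 steps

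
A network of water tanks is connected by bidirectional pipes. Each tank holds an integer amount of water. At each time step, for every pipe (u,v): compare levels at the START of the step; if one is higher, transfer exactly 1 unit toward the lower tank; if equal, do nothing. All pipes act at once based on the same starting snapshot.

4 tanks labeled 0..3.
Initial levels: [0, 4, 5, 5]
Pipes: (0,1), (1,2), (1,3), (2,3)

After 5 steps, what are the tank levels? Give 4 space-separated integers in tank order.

Answer: 3 5 3 3

Derivation:
Step 1: flows [1->0,2->1,3->1,2=3] -> levels [1 5 4 4]
Step 2: flows [1->0,1->2,1->3,2=3] -> levels [2 2 5 5]
Step 3: flows [0=1,2->1,3->1,2=3] -> levels [2 4 4 4]
Step 4: flows [1->0,1=2,1=3,2=3] -> levels [3 3 4 4]
Step 5: flows [0=1,2->1,3->1,2=3] -> levels [3 5 3 3]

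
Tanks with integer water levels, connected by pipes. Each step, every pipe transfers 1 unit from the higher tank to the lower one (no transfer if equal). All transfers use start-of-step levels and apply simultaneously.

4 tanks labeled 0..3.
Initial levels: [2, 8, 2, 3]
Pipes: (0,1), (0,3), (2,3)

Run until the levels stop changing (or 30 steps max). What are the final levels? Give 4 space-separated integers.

Step 1: flows [1->0,3->0,3->2] -> levels [4 7 3 1]
Step 2: flows [1->0,0->3,2->3] -> levels [4 6 2 3]
Step 3: flows [1->0,0->3,3->2] -> levels [4 5 3 3]
Step 4: flows [1->0,0->3,2=3] -> levels [4 4 3 4]
Step 5: flows [0=1,0=3,3->2] -> levels [4 4 4 3]
Step 6: flows [0=1,0->3,2->3] -> levels [3 4 3 5]
Step 7: flows [1->0,3->0,3->2] -> levels [5 3 4 3]
Step 8: flows [0->1,0->3,2->3] -> levels [3 4 3 5]
  -> period-2 cycle: step 8 state = step 6 state; never stabilizes
  -> state at step 30: (30-6) mod 2 = 0, same as step 6 -> [3 4 3 5]

Answer: 3 4 3 5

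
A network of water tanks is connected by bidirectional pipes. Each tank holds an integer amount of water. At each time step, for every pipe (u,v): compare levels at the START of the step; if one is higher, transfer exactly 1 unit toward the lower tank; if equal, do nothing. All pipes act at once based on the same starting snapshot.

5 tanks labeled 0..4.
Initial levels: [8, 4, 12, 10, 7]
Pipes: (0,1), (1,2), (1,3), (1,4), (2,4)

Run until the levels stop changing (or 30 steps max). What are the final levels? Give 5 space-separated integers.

Step 1: flows [0->1,2->1,3->1,4->1,2->4] -> levels [7 8 10 9 7]
Step 2: flows [1->0,2->1,3->1,1->4,2->4] -> levels [8 8 8 8 9]
Step 3: flows [0=1,1=2,1=3,4->1,4->2] -> levels [8 9 9 8 7]
Step 4: flows [1->0,1=2,1->3,1->4,2->4] -> levels [9 6 8 9 9]
Step 5: flows [0->1,2->1,3->1,4->1,4->2] -> levels [8 10 8 8 7]
Step 6: flows [1->0,1->2,1->3,1->4,2->4] -> levels [9 6 8 9 9]
  -> period-2 cycle: step 6 state = step 4 state; never stabilizes
  -> state at step 30: (30-4) mod 2 = 0, same as step 4 -> [9 6 8 9 9]

Answer: 9 6 8 9 9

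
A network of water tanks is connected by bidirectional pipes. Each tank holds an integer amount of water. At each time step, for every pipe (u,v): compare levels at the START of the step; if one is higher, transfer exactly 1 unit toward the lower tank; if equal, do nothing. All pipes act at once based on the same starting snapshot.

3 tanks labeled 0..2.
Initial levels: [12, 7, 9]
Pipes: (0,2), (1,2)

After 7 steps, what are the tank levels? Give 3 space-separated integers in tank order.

Answer: 9 9 10

Derivation:
Step 1: flows [0->2,2->1] -> levels [11 8 9]
Step 2: flows [0->2,2->1] -> levels [10 9 9]
Step 3: flows [0->2,1=2] -> levels [9 9 10]
Step 4: flows [2->0,2->1] -> levels [10 10 8]
Step 5: flows [0->2,1->2] -> levels [9 9 10]
  -> period-2 cycle: step 5 state = step 3 state
  -> state at step 7: (7-3) mod 2 = 0, same as step 3 -> [9 9 10]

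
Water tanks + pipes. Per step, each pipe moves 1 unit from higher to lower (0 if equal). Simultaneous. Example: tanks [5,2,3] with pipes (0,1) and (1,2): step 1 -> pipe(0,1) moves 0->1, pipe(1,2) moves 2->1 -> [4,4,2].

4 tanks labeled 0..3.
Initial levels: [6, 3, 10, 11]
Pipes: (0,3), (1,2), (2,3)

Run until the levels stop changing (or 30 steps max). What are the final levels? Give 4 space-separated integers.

Step 1: flows [3->0,2->1,3->2] -> levels [7 4 10 9]
Step 2: flows [3->0,2->1,2->3] -> levels [8 5 8 9]
Step 3: flows [3->0,2->1,3->2] -> levels [9 6 8 7]
Step 4: flows [0->3,2->1,2->3] -> levels [8 7 6 9]
Step 5: flows [3->0,1->2,3->2] -> levels [9 6 8 7]
  -> period-2 cycle: step 5 state = step 3 state; never stabilizes
  -> state at step 30: (30-3) mod 2 = 1, same as step 4 -> [8 7 6 9]

Answer: 8 7 6 9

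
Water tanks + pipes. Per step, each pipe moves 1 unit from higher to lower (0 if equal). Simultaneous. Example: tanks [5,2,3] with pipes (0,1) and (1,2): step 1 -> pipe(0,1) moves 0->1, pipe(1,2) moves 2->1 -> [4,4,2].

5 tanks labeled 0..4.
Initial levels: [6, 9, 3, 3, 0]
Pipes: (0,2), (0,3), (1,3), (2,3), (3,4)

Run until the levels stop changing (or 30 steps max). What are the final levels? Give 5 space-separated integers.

Step 1: flows [0->2,0->3,1->3,2=3,3->4] -> levels [4 8 4 4 1]
Step 2: flows [0=2,0=3,1->3,2=3,3->4] -> levels [4 7 4 4 2]
Step 3: flows [0=2,0=3,1->3,2=3,3->4] -> levels [4 6 4 4 3]
Step 4: flows [0=2,0=3,1->3,2=3,3->4] -> levels [4 5 4 4 4]
Step 5: flows [0=2,0=3,1->3,2=3,3=4] -> levels [4 4 4 5 4]
Step 6: flows [0=2,3->0,3->1,3->2,3->4] -> levels [5 5 5 1 5]
Step 7: flows [0=2,0->3,1->3,2->3,4->3] -> levels [4 4 4 5 4]
  -> period-2 cycle: step 7 state = step 5 state; never stabilizes
  -> state at step 30: (30-5) mod 2 = 1, same as step 6 -> [5 5 5 1 5]

Answer: 5 5 5 1 5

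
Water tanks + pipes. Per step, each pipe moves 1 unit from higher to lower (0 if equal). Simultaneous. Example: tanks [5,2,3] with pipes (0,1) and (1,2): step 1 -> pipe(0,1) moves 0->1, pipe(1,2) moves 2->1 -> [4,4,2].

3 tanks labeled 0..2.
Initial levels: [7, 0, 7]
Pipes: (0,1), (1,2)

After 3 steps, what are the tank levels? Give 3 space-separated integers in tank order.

Answer: 4 6 4

Derivation:
Step 1: flows [0->1,2->1] -> levels [6 2 6]
Step 2: flows [0->1,2->1] -> levels [5 4 5]
Step 3: flows [0->1,2->1] -> levels [4 6 4]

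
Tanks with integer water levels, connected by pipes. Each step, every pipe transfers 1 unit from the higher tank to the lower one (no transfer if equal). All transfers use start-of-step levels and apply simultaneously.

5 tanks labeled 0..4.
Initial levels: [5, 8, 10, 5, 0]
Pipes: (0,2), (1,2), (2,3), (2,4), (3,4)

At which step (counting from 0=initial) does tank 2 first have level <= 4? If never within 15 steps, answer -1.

Answer: 6

Derivation:
Step 1: flows [2->0,2->1,2->3,2->4,3->4] -> levels [6 9 6 5 2]
Step 2: flows [0=2,1->2,2->3,2->4,3->4] -> levels [6 8 5 5 4]
Step 3: flows [0->2,1->2,2=3,2->4,3->4] -> levels [5 7 6 4 6]
Step 4: flows [2->0,1->2,2->3,2=4,4->3] -> levels [6 6 5 6 5]
Step 5: flows [0->2,1->2,3->2,2=4,3->4] -> levels [5 5 8 4 6]
Step 6: flows [2->0,2->1,2->3,2->4,4->3] -> levels [6 6 4 6 6]
Tank 2 first reaches <=4 at step 6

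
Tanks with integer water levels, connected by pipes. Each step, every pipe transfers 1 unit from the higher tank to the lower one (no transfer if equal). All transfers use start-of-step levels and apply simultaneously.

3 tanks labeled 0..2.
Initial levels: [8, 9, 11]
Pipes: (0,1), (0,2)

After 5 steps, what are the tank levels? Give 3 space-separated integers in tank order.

Step 1: flows [1->0,2->0] -> levels [10 8 10]
Step 2: flows [0->1,0=2] -> levels [9 9 10]
Step 3: flows [0=1,2->0] -> levels [10 9 9]
Step 4: flows [0->1,0->2] -> levels [8 10 10]
Step 5: flows [1->0,2->0] -> levels [10 9 9]

Answer: 10 9 9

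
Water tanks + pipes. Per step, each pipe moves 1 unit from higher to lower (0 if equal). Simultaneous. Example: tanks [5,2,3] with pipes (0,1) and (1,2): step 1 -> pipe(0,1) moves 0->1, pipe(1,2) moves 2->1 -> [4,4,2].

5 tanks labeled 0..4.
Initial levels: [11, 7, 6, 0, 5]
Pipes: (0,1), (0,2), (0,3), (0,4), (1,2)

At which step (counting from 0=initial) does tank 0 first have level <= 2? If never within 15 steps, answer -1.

Answer: -1

Derivation:
Step 1: flows [0->1,0->2,0->3,0->4,1->2] -> levels [7 7 8 1 6]
Step 2: flows [0=1,2->0,0->3,0->4,2->1] -> levels [6 8 6 2 7]
Step 3: flows [1->0,0=2,0->3,4->0,1->2] -> levels [7 6 7 3 6]
Step 4: flows [0->1,0=2,0->3,0->4,2->1] -> levels [4 8 6 4 7]
Step 5: flows [1->0,2->0,0=3,4->0,1->2] -> levels [7 6 6 4 6]
Step 6: flows [0->1,0->2,0->3,0->4,1=2] -> levels [3 7 7 5 7]
Step 7: flows [1->0,2->0,3->0,4->0,1=2] -> levels [7 6 6 4 6]
  -> period-2 cycle (repeats step 5); tank 0 never drops to <=2
Tank 0 never reaches <=2 within 15 steps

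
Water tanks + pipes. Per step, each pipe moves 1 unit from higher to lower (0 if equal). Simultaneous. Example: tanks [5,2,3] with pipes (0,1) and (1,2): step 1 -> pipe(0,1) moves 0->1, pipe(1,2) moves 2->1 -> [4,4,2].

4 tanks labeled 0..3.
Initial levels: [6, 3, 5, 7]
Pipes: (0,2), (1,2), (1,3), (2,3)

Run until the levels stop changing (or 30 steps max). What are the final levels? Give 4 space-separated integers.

Answer: 6 6 3 6

Derivation:
Step 1: flows [0->2,2->1,3->1,3->2] -> levels [5 5 6 5]
Step 2: flows [2->0,2->1,1=3,2->3] -> levels [6 6 3 6]
Step 3: flows [0->2,1->2,1=3,3->2] -> levels [5 5 6 5]
  -> period-2 cycle: step 3 state = step 1 state; never stabilizes
  -> state at step 30: (30-1) mod 2 = 1, same as step 2 -> [6 6 3 6]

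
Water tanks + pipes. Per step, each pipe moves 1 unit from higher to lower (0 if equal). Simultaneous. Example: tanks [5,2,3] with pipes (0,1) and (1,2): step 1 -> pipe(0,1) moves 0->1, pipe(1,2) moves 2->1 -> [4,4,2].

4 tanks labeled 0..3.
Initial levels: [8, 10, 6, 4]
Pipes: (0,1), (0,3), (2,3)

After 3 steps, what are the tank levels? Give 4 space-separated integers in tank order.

Step 1: flows [1->0,0->3,2->3] -> levels [8 9 5 6]
Step 2: flows [1->0,0->3,3->2] -> levels [8 8 6 6]
Step 3: flows [0=1,0->3,2=3] -> levels [7 8 6 7]

Answer: 7 8 6 7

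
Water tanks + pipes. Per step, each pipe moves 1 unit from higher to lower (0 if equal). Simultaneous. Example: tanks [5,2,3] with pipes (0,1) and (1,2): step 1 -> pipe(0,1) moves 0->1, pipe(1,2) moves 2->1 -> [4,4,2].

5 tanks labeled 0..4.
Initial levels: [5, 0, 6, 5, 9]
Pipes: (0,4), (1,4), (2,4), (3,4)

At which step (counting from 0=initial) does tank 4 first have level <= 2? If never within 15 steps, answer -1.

Step 1: flows [4->0,4->1,4->2,4->3] -> levels [6 1 7 6 5]
Step 2: flows [0->4,4->1,2->4,3->4] -> levels [5 2 6 5 7]
Step 3: flows [4->0,4->1,4->2,4->3] -> levels [6 3 7 6 3]
Step 4: flows [0->4,1=4,2->4,3->4] -> levels [5 3 6 5 6]
Step 5: flows [4->0,4->1,2=4,4->3] -> levels [6 4 6 6 3]
Step 6: flows [0->4,1->4,2->4,3->4] -> levels [5 3 5 5 7]
Step 7: flows [4->0,4->1,4->2,4->3] -> levels [6 4 6 6 3]
  -> period-2 cycle (repeats step 5); tank 4 never drops to <=2
Tank 4 never reaches <=2 within 15 steps

Answer: -1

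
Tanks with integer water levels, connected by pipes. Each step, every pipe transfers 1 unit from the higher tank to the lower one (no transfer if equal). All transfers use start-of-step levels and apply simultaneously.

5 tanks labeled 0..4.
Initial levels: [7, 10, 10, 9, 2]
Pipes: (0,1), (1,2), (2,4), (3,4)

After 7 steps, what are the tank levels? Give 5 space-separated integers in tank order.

Step 1: flows [1->0,1=2,2->4,3->4] -> levels [8 9 9 8 4]
Step 2: flows [1->0,1=2,2->4,3->4] -> levels [9 8 8 7 6]
Step 3: flows [0->1,1=2,2->4,3->4] -> levels [8 9 7 6 8]
Step 4: flows [1->0,1->2,4->2,4->3] -> levels [9 7 9 7 6]
Step 5: flows [0->1,2->1,2->4,3->4] -> levels [8 9 7 6 8]
  -> period-2 cycle: step 5 state = step 3 state
  -> state at step 7: (7-3) mod 2 = 0, same as step 3 -> [8 9 7 6 8]

Answer: 8 9 7 6 8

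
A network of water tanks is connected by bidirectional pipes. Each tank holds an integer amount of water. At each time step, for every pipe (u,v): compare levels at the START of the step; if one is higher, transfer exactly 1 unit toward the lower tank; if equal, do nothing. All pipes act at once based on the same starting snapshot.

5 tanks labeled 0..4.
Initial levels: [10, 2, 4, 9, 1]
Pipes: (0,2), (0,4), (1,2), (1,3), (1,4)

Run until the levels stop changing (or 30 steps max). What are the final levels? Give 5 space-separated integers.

Answer: 6 7 4 5 4

Derivation:
Step 1: flows [0->2,0->4,2->1,3->1,1->4] -> levels [8 3 4 8 3]
Step 2: flows [0->2,0->4,2->1,3->1,1=4] -> levels [6 5 4 7 4]
Step 3: flows [0->2,0->4,1->2,3->1,1->4] -> levels [4 4 6 6 6]
Step 4: flows [2->0,4->0,2->1,3->1,4->1] -> levels [6 7 4 5 4]
Step 5: flows [0->2,0->4,1->2,1->3,1->4] -> levels [4 4 6 6 6]
  -> period-2 cycle: step 5 state = step 3 state; never stabilizes
  -> state at step 30: (30-3) mod 2 = 1, same as step 4 -> [6 7 4 5 4]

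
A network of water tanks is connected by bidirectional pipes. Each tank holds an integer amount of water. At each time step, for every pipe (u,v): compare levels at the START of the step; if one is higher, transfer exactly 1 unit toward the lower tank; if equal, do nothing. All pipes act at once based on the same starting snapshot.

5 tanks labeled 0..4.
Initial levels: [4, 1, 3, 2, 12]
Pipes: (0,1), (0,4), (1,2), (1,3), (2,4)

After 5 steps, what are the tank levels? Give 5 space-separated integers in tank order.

Answer: 4 4 4 4 6

Derivation:
Step 1: flows [0->1,4->0,2->1,3->1,4->2] -> levels [4 4 3 1 10]
Step 2: flows [0=1,4->0,1->2,1->3,4->2] -> levels [5 2 5 2 8]
Step 3: flows [0->1,4->0,2->1,1=3,4->2] -> levels [5 4 5 2 6]
Step 4: flows [0->1,4->0,2->1,1->3,4->2] -> levels [5 5 5 3 4]
Step 5: flows [0=1,0->4,1=2,1->3,2->4] -> levels [4 4 4 4 6]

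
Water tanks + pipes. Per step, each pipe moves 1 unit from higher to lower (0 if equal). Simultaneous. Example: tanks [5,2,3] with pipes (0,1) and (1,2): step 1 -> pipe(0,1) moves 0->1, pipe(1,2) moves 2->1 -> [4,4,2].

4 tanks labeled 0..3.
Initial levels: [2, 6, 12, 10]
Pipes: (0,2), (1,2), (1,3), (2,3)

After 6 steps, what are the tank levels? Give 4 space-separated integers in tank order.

Answer: 7 8 8 7

Derivation:
Step 1: flows [2->0,2->1,3->1,2->3] -> levels [3 8 9 10]
Step 2: flows [2->0,2->1,3->1,3->2] -> levels [4 10 8 8]
Step 3: flows [2->0,1->2,1->3,2=3] -> levels [5 8 8 9]
Step 4: flows [2->0,1=2,3->1,3->2] -> levels [6 9 8 7]
Step 5: flows [2->0,1->2,1->3,2->3] -> levels [7 7 7 9]
Step 6: flows [0=2,1=2,3->1,3->2] -> levels [7 8 8 7]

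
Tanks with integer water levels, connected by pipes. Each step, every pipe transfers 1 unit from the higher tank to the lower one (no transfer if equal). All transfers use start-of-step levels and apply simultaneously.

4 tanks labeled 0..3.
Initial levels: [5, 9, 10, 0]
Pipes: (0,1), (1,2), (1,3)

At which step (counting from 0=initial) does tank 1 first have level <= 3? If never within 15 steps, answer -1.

Answer: -1

Derivation:
Step 1: flows [1->0,2->1,1->3] -> levels [6 8 9 1]
Step 2: flows [1->0,2->1,1->3] -> levels [7 7 8 2]
Step 3: flows [0=1,2->1,1->3] -> levels [7 7 7 3]
Step 4: flows [0=1,1=2,1->3] -> levels [7 6 7 4]
Step 5: flows [0->1,2->1,1->3] -> levels [6 7 6 5]
Step 6: flows [1->0,1->2,1->3] -> levels [7 4 7 6]
Step 7: flows [0->1,2->1,3->1] -> levels [6 7 6 5]
  -> period-2 cycle (repeats step 5); tank 1 never drops to <=3
Tank 1 never reaches <=3 within 15 steps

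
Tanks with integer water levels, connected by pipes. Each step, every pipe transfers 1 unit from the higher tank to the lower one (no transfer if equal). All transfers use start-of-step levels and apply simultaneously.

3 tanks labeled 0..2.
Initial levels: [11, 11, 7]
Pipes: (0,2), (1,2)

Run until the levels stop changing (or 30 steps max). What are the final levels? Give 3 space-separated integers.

Answer: 9 9 11

Derivation:
Step 1: flows [0->2,1->2] -> levels [10 10 9]
Step 2: flows [0->2,1->2] -> levels [9 9 11]
Step 3: flows [2->0,2->1] -> levels [10 10 9]
  -> period-2 cycle: step 3 state = step 1 state; never stabilizes
  -> state at step 30: (30-1) mod 2 = 1, same as step 2 -> [9 9 11]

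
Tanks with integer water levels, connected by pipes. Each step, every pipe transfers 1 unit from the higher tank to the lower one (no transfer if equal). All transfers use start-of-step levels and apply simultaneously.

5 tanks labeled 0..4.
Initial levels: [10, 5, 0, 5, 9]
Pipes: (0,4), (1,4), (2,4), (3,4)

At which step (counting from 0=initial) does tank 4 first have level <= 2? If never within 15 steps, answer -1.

Step 1: flows [0->4,4->1,4->2,4->3] -> levels [9 6 1 6 7]
Step 2: flows [0->4,4->1,4->2,4->3] -> levels [8 7 2 7 5]
Step 3: flows [0->4,1->4,4->2,3->4] -> levels [7 6 3 6 7]
Step 4: flows [0=4,4->1,4->2,4->3] -> levels [7 7 4 7 4]
Step 5: flows [0->4,1->4,2=4,3->4] -> levels [6 6 4 6 7]
Step 6: flows [4->0,4->1,4->2,4->3] -> levels [7 7 5 7 3]
Step 7: flows [0->4,1->4,2->4,3->4] -> levels [6 6 4 6 7]
  -> period-2 cycle (repeats step 5); tank 4 never drops to <=2
Tank 4 never reaches <=2 within 15 steps

Answer: -1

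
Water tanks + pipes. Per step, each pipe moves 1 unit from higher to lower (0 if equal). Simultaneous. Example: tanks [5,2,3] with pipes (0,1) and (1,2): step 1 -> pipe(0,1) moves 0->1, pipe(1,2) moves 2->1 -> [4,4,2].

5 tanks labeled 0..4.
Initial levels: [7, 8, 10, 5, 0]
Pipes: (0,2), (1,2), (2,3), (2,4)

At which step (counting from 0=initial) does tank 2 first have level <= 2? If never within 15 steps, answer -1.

Answer: -1

Derivation:
Step 1: flows [2->0,2->1,2->3,2->4] -> levels [8 9 6 6 1]
Step 2: flows [0->2,1->2,2=3,2->4] -> levels [7 8 7 6 2]
Step 3: flows [0=2,1->2,2->3,2->4] -> levels [7 7 6 7 3]
Step 4: flows [0->2,1->2,3->2,2->4] -> levels [6 6 8 6 4]
Step 5: flows [2->0,2->1,2->3,2->4] -> levels [7 7 4 7 5]
Step 6: flows [0->2,1->2,3->2,4->2] -> levels [6 6 8 6 4]
  -> period-2 cycle (repeats step 4); tank 2 never drops to <=2
Tank 2 never reaches <=2 within 15 steps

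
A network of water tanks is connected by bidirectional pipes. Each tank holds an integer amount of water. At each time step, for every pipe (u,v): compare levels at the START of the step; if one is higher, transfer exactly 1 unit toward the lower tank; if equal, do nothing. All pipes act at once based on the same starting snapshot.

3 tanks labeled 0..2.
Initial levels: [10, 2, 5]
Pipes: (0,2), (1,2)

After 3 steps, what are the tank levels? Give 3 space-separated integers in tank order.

Answer: 7 5 5

Derivation:
Step 1: flows [0->2,2->1] -> levels [9 3 5]
Step 2: flows [0->2,2->1] -> levels [8 4 5]
Step 3: flows [0->2,2->1] -> levels [7 5 5]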